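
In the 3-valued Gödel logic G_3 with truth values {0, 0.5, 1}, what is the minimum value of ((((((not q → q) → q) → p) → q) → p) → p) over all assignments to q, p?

The minimum is attained at q = 0, p = 0.5:
  not q: Gödel ¬ of 0 = 1 (operand is 0)
  (not q → q): 1 > 0, so result = 0
  ((not q → q) → q): 0 ≤ 0, so result = 1
  (((not q → q) → q) → p): 1 > 0.5, so result = 0.5
  ((((not q → q) → q) → p) → q): 0.5 > 0, so result = 0
  (((((not q → q) → q) → p) → q) → p): 0 ≤ 0.5, so result = 1
  ((((((not q → q) → q) → p) → q) → p) → p): 1 > 0.5, so result = 0.5
Checking all 9 assignments confirms none give a value below 0.50.

0.50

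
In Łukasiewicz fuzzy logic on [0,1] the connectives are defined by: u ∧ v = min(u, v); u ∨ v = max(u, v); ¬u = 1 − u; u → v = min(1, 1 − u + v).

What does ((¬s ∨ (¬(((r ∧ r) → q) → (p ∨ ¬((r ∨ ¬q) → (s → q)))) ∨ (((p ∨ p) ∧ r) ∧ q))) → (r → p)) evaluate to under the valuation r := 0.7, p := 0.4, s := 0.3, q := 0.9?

1.00

¬s: Łukasiewicz ¬ gives 1 − 0.3 = 0.7
(r ∧ r) = min(0.7, 0.7) = 0.7
((r ∧ r) → q): min(1, 1 − 0.7 + 0.9) = 1
¬q: Łukasiewicz ¬ gives 1 − 0.9 = 0.1
(r ∨ ¬q) = max(0.7, 0.1) = 0.7
(s → q): min(1, 1 − 0.3 + 0.9) = 1
((r ∨ ¬q) → (s → q)): min(1, 1 − 0.7 + 1) = 1
¬((r ∨ ¬q) → (s → q)): Łukasiewicz ¬ gives 1 − 1 = 0
(p ∨ ¬((r ∨ ¬q) → (s → q))) = max(0.4, 0) = 0.4
(((r ∧ r) → q) → (p ∨ ¬((r ∨ ¬q) → (s → q)))): min(1, 1 − 1 + 0.4) = 0.4
¬(((r ∧ r) → q) → (p ∨ ¬((r ∨ ¬q) → (s → q)))): Łukasiewicz ¬ gives 1 − 0.4 = 0.6
(p ∨ p) = max(0.4, 0.4) = 0.4
((p ∨ p) ∧ r) = min(0.4, 0.7) = 0.4
(((p ∨ p) ∧ r) ∧ q) = min(0.4, 0.9) = 0.4
(¬(((r ∧ r) → q) → (p ∨ ¬((r ∨ ¬q) → (s → q)))) ∨ (((p ∨ p) ∧ r) ∧ q)) = max(0.6, 0.4) = 0.6
(¬s ∨ (¬(((r ∧ r) → q) → (p ∨ ¬((r ∨ ¬q) → (s → q)))) ∨ (((p ∨ p) ∧ r) ∧ q))) = max(0.7, 0.6) = 0.7
(r → p): min(1, 1 − 0.7 + 0.4) = 0.7
((¬s ∨ (¬(((r ∧ r) → q) → (p ∨ ¬((r ∨ ¬q) → (s → q)))) ∨ (((p ∨ p) ∧ r) ∧ q))) → (r → p)): min(1, 1 − 0.7 + 0.7) = 1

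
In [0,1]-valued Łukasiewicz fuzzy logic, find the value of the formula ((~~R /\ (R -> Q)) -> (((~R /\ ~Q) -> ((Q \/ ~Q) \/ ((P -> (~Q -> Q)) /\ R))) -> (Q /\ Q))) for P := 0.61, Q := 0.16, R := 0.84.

0.84

~R: Łukasiewicz ¬ gives 1 − 0.84 = 0.16
~~R: Łukasiewicz ¬ gives 1 − 0.16 = 0.84
(R -> Q): min(1, 1 − 0.84 + 0.16) = 0.32
(~~R /\ (R -> Q)) = min(0.84, 0.32) = 0.32
~R: Łukasiewicz ¬ gives 1 − 0.84 = 0.16
~Q: Łukasiewicz ¬ gives 1 − 0.16 = 0.84
(~R /\ ~Q) = min(0.16, 0.84) = 0.16
~Q: Łukasiewicz ¬ gives 1 − 0.16 = 0.84
(Q \/ ~Q) = max(0.16, 0.84) = 0.84
~Q: Łukasiewicz ¬ gives 1 − 0.16 = 0.84
(~Q -> Q): min(1, 1 − 0.84 + 0.16) = 0.32
(P -> (~Q -> Q)): min(1, 1 − 0.61 + 0.32) = 0.71
((P -> (~Q -> Q)) /\ R) = min(0.71, 0.84) = 0.71
((Q \/ ~Q) \/ ((P -> (~Q -> Q)) /\ R)) = max(0.84, 0.71) = 0.84
((~R /\ ~Q) -> ((Q \/ ~Q) \/ ((P -> (~Q -> Q)) /\ R))): min(1, 1 − 0.16 + 0.84) = 1
(Q /\ Q) = min(0.16, 0.16) = 0.16
(((~R /\ ~Q) -> ((Q \/ ~Q) \/ ((P -> (~Q -> Q)) /\ R))) -> (Q /\ Q)): min(1, 1 − 1 + 0.16) = 0.16
((~~R /\ (R -> Q)) -> (((~R /\ ~Q) -> ((Q \/ ~Q) \/ ((P -> (~Q -> Q)) /\ R))) -> (Q /\ Q))): min(1, 1 − 0.32 + 0.16) = 0.84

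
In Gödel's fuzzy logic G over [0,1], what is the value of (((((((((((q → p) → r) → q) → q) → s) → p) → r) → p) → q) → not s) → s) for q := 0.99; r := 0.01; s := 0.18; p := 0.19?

(q → p): 0.99 > 0.19, so result = 0.19
((q → p) → r): 0.19 > 0.01, so result = 0.01
(((q → p) → r) → q): 0.01 ≤ 0.99, so result = 1
((((q → p) → r) → q) → q): 1 > 0.99, so result = 0.99
(((((q → p) → r) → q) → q) → s): 0.99 > 0.18, so result = 0.18
((((((q → p) → r) → q) → q) → s) → p): 0.18 ≤ 0.19, so result = 1
(((((((q → p) → r) → q) → q) → s) → p) → r): 1 > 0.01, so result = 0.01
((((((((q → p) → r) → q) → q) → s) → p) → r) → p): 0.01 ≤ 0.19, so result = 1
(((((((((q → p) → r) → q) → q) → s) → p) → r) → p) → q): 1 > 0.99, so result = 0.99
not s: Gödel ¬ of 0.18 = 0 (operand ≠ 0)
((((((((((q → p) → r) → q) → q) → s) → p) → r) → p) → q) → not s): 0.99 > 0, so result = 0
(((((((((((q → p) → r) → q) → q) → s) → p) → r) → p) → q) → not s) → s): 0 ≤ 0.18, so result = 1

1.00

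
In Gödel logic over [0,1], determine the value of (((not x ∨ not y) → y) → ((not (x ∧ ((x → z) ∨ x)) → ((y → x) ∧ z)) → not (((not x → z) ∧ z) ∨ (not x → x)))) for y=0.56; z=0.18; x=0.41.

not x: Gödel ¬ of 0.41 = 0 (operand ≠ 0)
not y: Gödel ¬ of 0.56 = 0 (operand ≠ 0)
(not x ∨ not y) = max(0, 0) = 0
((not x ∨ not y) → y): 0 ≤ 0.56, so result = 1
(x → z): 0.41 > 0.18, so result = 0.18
((x → z) ∨ x) = max(0.18, 0.41) = 0.41
(x ∧ ((x → z) ∨ x)) = min(0.41, 0.41) = 0.41
not (x ∧ ((x → z) ∨ x)): Gödel ¬ of 0.41 = 0 (operand ≠ 0)
(y → x): 0.56 > 0.41, so result = 0.41
((y → x) ∧ z) = min(0.41, 0.18) = 0.18
(not (x ∧ ((x → z) ∨ x)) → ((y → x) ∧ z)): 0 ≤ 0.18, so result = 1
not x: Gödel ¬ of 0.41 = 0 (operand ≠ 0)
(not x → z): 0 ≤ 0.18, so result = 1
((not x → z) ∧ z) = min(1, 0.18) = 0.18
not x: Gödel ¬ of 0.41 = 0 (operand ≠ 0)
(not x → x): 0 ≤ 0.41, so result = 1
(((not x → z) ∧ z) ∨ (not x → x)) = max(0.18, 1) = 1
not (((not x → z) ∧ z) ∨ (not x → x)): Gödel ¬ of 1 = 0 (operand ≠ 0)
((not (x ∧ ((x → z) ∨ x)) → ((y → x) ∧ z)) → not (((not x → z) ∧ z) ∨ (not x → x))): 1 > 0, so result = 0
(((not x ∨ not y) → y) → ((not (x ∧ ((x → z) ∨ x)) → ((y → x) ∧ z)) → not (((not x → z) ∧ z) ∨ (not x → x)))): 1 > 0, so result = 0

0.00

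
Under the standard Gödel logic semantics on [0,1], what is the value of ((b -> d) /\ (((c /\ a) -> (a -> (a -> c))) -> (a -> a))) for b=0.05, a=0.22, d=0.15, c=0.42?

1.00

(b -> d): 0.05 ≤ 0.15, so result = 1
(c /\ a) = min(0.42, 0.22) = 0.22
(a -> c): 0.22 ≤ 0.42, so result = 1
(a -> (a -> c)): 0.22 ≤ 1, so result = 1
((c /\ a) -> (a -> (a -> c))): 0.22 ≤ 1, so result = 1
(a -> a): 0.22 ≤ 0.22, so result = 1
(((c /\ a) -> (a -> (a -> c))) -> (a -> a)): 1 ≤ 1, so result = 1
((b -> d) /\ (((c /\ a) -> (a -> (a -> c))) -> (a -> a))) = min(1, 1) = 1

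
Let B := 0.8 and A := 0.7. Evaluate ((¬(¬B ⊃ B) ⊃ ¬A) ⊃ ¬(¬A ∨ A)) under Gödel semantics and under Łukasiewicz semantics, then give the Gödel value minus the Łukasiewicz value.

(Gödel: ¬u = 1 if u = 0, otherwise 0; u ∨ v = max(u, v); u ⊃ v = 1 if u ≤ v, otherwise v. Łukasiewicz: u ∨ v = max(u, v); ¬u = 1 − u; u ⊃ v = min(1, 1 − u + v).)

-0.30

Gödel evaluation:
  ¬B: Gödel ¬ of 0.8 = 0 (operand ≠ 0)
  (¬B ⊃ B): 0 ≤ 0.8, so result = 1
  ¬(¬B ⊃ B): Gödel ¬ of 1 = 0 (operand ≠ 0)
  ¬A: Gödel ¬ of 0.7 = 0 (operand ≠ 0)
  (¬(¬B ⊃ B) ⊃ ¬A): 0 ≤ 0, so result = 1
  ¬A: Gödel ¬ of 0.7 = 0 (operand ≠ 0)
  (¬A ∨ A) = max(0, 0.7) = 0.7
  ¬(¬A ∨ A): Gödel ¬ of 0.7 = 0 (operand ≠ 0)
  ((¬(¬B ⊃ B) ⊃ ¬A) ⊃ ¬(¬A ∨ A)): 1 > 0, so result = 0
  Gödel value = 0
Łukasiewicz evaluation:
  ¬B: Łukasiewicz ¬ gives 1 − 0.8 = 0.2
  (¬B ⊃ B): min(1, 1 − 0.2 + 0.8) = 1
  ¬(¬B ⊃ B): Łukasiewicz ¬ gives 1 − 1 = 0
  ¬A: Łukasiewicz ¬ gives 1 − 0.7 = 0.3
  (¬(¬B ⊃ B) ⊃ ¬A): min(1, 1 − 0 + 0.3) = 1
  ¬A: Łukasiewicz ¬ gives 1 − 0.7 = 0.3
  (¬A ∨ A) = max(0.3, 0.7) = 0.7
  ¬(¬A ∨ A): Łukasiewicz ¬ gives 1 − 0.7 = 0.3
  ((¬(¬B ⊃ B) ⊃ ¬A) ⊃ ¬(¬A ∨ A)): min(1, 1 − 1 + 0.3) = 0.3
  Łukasiewicz value = 0.3
Difference: 0 − 0.3 = -0.30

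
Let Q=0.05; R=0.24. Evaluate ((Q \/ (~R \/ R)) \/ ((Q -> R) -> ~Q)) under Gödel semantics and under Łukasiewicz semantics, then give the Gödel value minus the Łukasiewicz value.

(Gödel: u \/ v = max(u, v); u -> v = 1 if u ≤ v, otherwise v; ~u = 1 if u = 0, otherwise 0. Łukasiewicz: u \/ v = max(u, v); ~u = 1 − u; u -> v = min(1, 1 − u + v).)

-0.71

Gödel evaluation:
  ~R: Gödel ¬ of 0.24 = 0 (operand ≠ 0)
  (~R \/ R) = max(0, 0.24) = 0.24
  (Q \/ (~R \/ R)) = max(0.05, 0.24) = 0.24
  (Q -> R): 0.05 ≤ 0.24, so result = 1
  ~Q: Gödel ¬ of 0.05 = 0 (operand ≠ 0)
  ((Q -> R) -> ~Q): 1 > 0, so result = 0
  ((Q \/ (~R \/ R)) \/ ((Q -> R) -> ~Q)) = max(0.24, 0) = 0.24
  Gödel value = 0.24
Łukasiewicz evaluation:
  ~R: Łukasiewicz ¬ gives 1 − 0.24 = 0.76
  (~R \/ R) = max(0.76, 0.24) = 0.76
  (Q \/ (~R \/ R)) = max(0.05, 0.76) = 0.76
  (Q -> R): min(1, 1 − 0.05 + 0.24) = 1
  ~Q: Łukasiewicz ¬ gives 1 − 0.05 = 0.95
  ((Q -> R) -> ~Q): min(1, 1 − 1 + 0.95) = 0.95
  ((Q \/ (~R \/ R)) \/ ((Q -> R) -> ~Q)) = max(0.76, 0.95) = 0.95
  Łukasiewicz value = 0.95
Difference: 0.24 − 0.95 = -0.71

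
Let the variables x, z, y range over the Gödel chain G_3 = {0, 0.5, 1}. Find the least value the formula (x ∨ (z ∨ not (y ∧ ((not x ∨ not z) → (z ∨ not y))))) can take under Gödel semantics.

0.50

The minimum is attained at x = 0, z = 0.5, y = 0.5:
  not x: Gödel ¬ of 0 = 1 (operand is 0)
  not z: Gödel ¬ of 0.5 = 0 (operand ≠ 0)
  (not x ∨ not z) = max(1, 0) = 1
  not y: Gödel ¬ of 0.5 = 0 (operand ≠ 0)
  (z ∨ not y) = max(0.5, 0) = 0.5
  ((not x ∨ not z) → (z ∨ not y)): 1 > 0.5, so result = 0.5
  (y ∧ ((not x ∨ not z) → (z ∨ not y))) = min(0.5, 0.5) = 0.5
  not (y ∧ ((not x ∨ not z) → (z ∨ not y))): Gödel ¬ of 0.5 = 0 (operand ≠ 0)
  (z ∨ not (y ∧ ((not x ∨ not z) → (z ∨ not y)))) = max(0.5, 0) = 0.5
  (x ∨ (z ∨ not (y ∧ ((not x ∨ not z) → (z ∨ not y))))) = max(0, 0.5) = 0.5
Checking all 27 assignments confirms none give a value below 0.50.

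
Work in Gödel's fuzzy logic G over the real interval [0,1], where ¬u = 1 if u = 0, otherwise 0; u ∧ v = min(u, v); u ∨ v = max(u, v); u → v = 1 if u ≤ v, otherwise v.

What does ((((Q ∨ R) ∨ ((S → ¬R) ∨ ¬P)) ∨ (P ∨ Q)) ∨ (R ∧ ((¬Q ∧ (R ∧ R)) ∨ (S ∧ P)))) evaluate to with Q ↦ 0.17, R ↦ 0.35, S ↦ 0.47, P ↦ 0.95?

(Q ∨ R) = max(0.17, 0.35) = 0.35
¬R: Gödel ¬ of 0.35 = 0 (operand ≠ 0)
(S → ¬R): 0.47 > 0, so result = 0
¬P: Gödel ¬ of 0.95 = 0 (operand ≠ 0)
((S → ¬R) ∨ ¬P) = max(0, 0) = 0
((Q ∨ R) ∨ ((S → ¬R) ∨ ¬P)) = max(0.35, 0) = 0.35
(P ∨ Q) = max(0.95, 0.17) = 0.95
(((Q ∨ R) ∨ ((S → ¬R) ∨ ¬P)) ∨ (P ∨ Q)) = max(0.35, 0.95) = 0.95
¬Q: Gödel ¬ of 0.17 = 0 (operand ≠ 0)
(R ∧ R) = min(0.35, 0.35) = 0.35
(¬Q ∧ (R ∧ R)) = min(0, 0.35) = 0
(S ∧ P) = min(0.47, 0.95) = 0.47
((¬Q ∧ (R ∧ R)) ∨ (S ∧ P)) = max(0, 0.47) = 0.47
(R ∧ ((¬Q ∧ (R ∧ R)) ∨ (S ∧ P))) = min(0.35, 0.47) = 0.35
((((Q ∨ R) ∨ ((S → ¬R) ∨ ¬P)) ∨ (P ∨ Q)) ∨ (R ∧ ((¬Q ∧ (R ∧ R)) ∨ (S ∧ P)))) = max(0.95, 0.35) = 0.95

0.95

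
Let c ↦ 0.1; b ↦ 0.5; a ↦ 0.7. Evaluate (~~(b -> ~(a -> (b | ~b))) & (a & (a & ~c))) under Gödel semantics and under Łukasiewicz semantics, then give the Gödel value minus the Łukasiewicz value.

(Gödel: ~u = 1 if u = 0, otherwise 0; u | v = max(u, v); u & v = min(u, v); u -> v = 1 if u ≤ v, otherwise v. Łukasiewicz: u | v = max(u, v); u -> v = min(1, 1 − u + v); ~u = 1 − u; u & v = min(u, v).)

-0.70

Gödel evaluation:
  ~b: Gödel ¬ of 0.5 = 0 (operand ≠ 0)
  (b | ~b) = max(0.5, 0) = 0.5
  (a -> (b | ~b)): 0.7 > 0.5, so result = 0.5
  ~(a -> (b | ~b)): Gödel ¬ of 0.5 = 0 (operand ≠ 0)
  (b -> ~(a -> (b | ~b))): 0.5 > 0, so result = 0
  ~(b -> ~(a -> (b | ~b))): Gödel ¬ of 0 = 1 (operand is 0)
  ~~(b -> ~(a -> (b | ~b))): Gödel ¬ of 1 = 0 (operand ≠ 0)
  ~c: Gödel ¬ of 0.1 = 0 (operand ≠ 0)
  (a & ~c) = min(0.7, 0) = 0
  (a & (a & ~c)) = min(0.7, 0) = 0
  (~~(b -> ~(a -> (b | ~b))) & (a & (a & ~c))) = min(0, 0) = 0
  Gödel value = 0
Łukasiewicz evaluation:
  ~b: Łukasiewicz ¬ gives 1 − 0.5 = 0.5
  (b | ~b) = max(0.5, 0.5) = 0.5
  (a -> (b | ~b)): min(1, 1 − 0.7 + 0.5) = 0.8
  ~(a -> (b | ~b)): Łukasiewicz ¬ gives 1 − 0.8 = 0.2
  (b -> ~(a -> (b | ~b))): min(1, 1 − 0.5 + 0.2) = 0.7
  ~(b -> ~(a -> (b | ~b))): Łukasiewicz ¬ gives 1 − 0.7 = 0.3
  ~~(b -> ~(a -> (b | ~b))): Łukasiewicz ¬ gives 1 − 0.3 = 0.7
  ~c: Łukasiewicz ¬ gives 1 − 0.1 = 0.9
  (a & ~c) = min(0.7, 0.9) = 0.7
  (a & (a & ~c)) = min(0.7, 0.7) = 0.7
  (~~(b -> ~(a -> (b | ~b))) & (a & (a & ~c))) = min(0.7, 0.7) = 0.7
  Łukasiewicz value = 0.7
Difference: 0 − 0.7 = -0.70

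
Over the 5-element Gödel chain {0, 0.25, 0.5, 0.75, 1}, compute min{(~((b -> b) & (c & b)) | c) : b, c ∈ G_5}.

0.25

The minimum is attained at b = 0.25, c = 0.25:
  (b -> b): 0.25 ≤ 0.25, so result = 1
  (c & b) = min(0.25, 0.25) = 0.25
  ((b -> b) & (c & b)) = min(1, 0.25) = 0.25
  ~((b -> b) & (c & b)): Gödel ¬ of 0.25 = 0 (operand ≠ 0)
  (~((b -> b) & (c & b)) | c) = max(0, 0.25) = 0.25
Checking all 25 assignments confirms none give a value below 0.25.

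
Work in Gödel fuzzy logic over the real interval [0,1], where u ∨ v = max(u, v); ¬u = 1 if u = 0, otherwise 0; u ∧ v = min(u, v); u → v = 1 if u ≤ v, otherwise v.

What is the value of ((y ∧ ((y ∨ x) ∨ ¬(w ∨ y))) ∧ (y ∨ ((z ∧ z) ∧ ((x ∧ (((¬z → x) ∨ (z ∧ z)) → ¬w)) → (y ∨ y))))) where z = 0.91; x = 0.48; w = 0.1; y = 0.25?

0.25

(y ∨ x) = max(0.25, 0.48) = 0.48
(w ∨ y) = max(0.1, 0.25) = 0.25
¬(w ∨ y): Gödel ¬ of 0.25 = 0 (operand ≠ 0)
((y ∨ x) ∨ ¬(w ∨ y)) = max(0.48, 0) = 0.48
(y ∧ ((y ∨ x) ∨ ¬(w ∨ y))) = min(0.25, 0.48) = 0.25
(z ∧ z) = min(0.91, 0.91) = 0.91
¬z: Gödel ¬ of 0.91 = 0 (operand ≠ 0)
(¬z → x): 0 ≤ 0.48, so result = 1
(z ∧ z) = min(0.91, 0.91) = 0.91
((¬z → x) ∨ (z ∧ z)) = max(1, 0.91) = 1
¬w: Gödel ¬ of 0.1 = 0 (operand ≠ 0)
(((¬z → x) ∨ (z ∧ z)) → ¬w): 1 > 0, so result = 0
(x ∧ (((¬z → x) ∨ (z ∧ z)) → ¬w)) = min(0.48, 0) = 0
(y ∨ y) = max(0.25, 0.25) = 0.25
((x ∧ (((¬z → x) ∨ (z ∧ z)) → ¬w)) → (y ∨ y)): 0 ≤ 0.25, so result = 1
((z ∧ z) ∧ ((x ∧ (((¬z → x) ∨ (z ∧ z)) → ¬w)) → (y ∨ y))) = min(0.91, 1) = 0.91
(y ∨ ((z ∧ z) ∧ ((x ∧ (((¬z → x) ∨ (z ∧ z)) → ¬w)) → (y ∨ y)))) = max(0.25, 0.91) = 0.91
((y ∧ ((y ∨ x) ∨ ¬(w ∨ y))) ∧ (y ∨ ((z ∧ z) ∧ ((x ∧ (((¬z → x) ∨ (z ∧ z)) → ¬w)) → (y ∨ y))))) = min(0.25, 0.91) = 0.25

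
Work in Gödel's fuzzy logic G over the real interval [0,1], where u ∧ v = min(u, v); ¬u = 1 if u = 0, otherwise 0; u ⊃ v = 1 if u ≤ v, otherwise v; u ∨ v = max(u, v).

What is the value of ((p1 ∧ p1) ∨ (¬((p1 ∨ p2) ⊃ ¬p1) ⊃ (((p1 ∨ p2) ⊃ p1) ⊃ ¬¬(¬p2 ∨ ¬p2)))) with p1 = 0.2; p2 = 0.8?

(p1 ∧ p1) = min(0.2, 0.2) = 0.2
(p1 ∨ p2) = max(0.2, 0.8) = 0.8
¬p1: Gödel ¬ of 0.2 = 0 (operand ≠ 0)
((p1 ∨ p2) ⊃ ¬p1): 0.8 > 0, so result = 0
¬((p1 ∨ p2) ⊃ ¬p1): Gödel ¬ of 0 = 1 (operand is 0)
(p1 ∨ p2) = max(0.2, 0.8) = 0.8
((p1 ∨ p2) ⊃ p1): 0.8 > 0.2, so result = 0.2
¬p2: Gödel ¬ of 0.8 = 0 (operand ≠ 0)
¬p2: Gödel ¬ of 0.8 = 0 (operand ≠ 0)
(¬p2 ∨ ¬p2) = max(0, 0) = 0
¬(¬p2 ∨ ¬p2): Gödel ¬ of 0 = 1 (operand is 0)
¬¬(¬p2 ∨ ¬p2): Gödel ¬ of 1 = 0 (operand ≠ 0)
(((p1 ∨ p2) ⊃ p1) ⊃ ¬¬(¬p2 ∨ ¬p2)): 0.2 > 0, so result = 0
(¬((p1 ∨ p2) ⊃ ¬p1) ⊃ (((p1 ∨ p2) ⊃ p1) ⊃ ¬¬(¬p2 ∨ ¬p2))): 1 > 0, so result = 0
((p1 ∧ p1) ∨ (¬((p1 ∨ p2) ⊃ ¬p1) ⊃ (((p1 ∨ p2) ⊃ p1) ⊃ ¬¬(¬p2 ∨ ¬p2)))) = max(0.2, 0) = 0.2

0.20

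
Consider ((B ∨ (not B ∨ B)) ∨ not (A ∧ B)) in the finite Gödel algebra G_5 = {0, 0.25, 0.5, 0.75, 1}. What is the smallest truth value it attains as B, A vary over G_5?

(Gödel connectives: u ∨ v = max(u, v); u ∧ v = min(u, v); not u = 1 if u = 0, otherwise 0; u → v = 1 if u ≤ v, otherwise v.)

The minimum is attained at B = 0.25, A = 0.25:
  not B: Gödel ¬ of 0.25 = 0 (operand ≠ 0)
  (not B ∨ B) = max(0, 0.25) = 0.25
  (B ∨ (not B ∨ B)) = max(0.25, 0.25) = 0.25
  (A ∧ B) = min(0.25, 0.25) = 0.25
  not (A ∧ B): Gödel ¬ of 0.25 = 0 (operand ≠ 0)
  ((B ∨ (not B ∨ B)) ∨ not (A ∧ B)) = max(0.25, 0) = 0.25
Checking all 25 assignments confirms none give a value below 0.25.

0.25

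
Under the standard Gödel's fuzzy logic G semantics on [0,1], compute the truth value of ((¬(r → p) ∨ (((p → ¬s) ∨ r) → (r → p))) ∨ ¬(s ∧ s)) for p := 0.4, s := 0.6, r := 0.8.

0.40

(r → p): 0.8 > 0.4, so result = 0.4
¬(r → p): Gödel ¬ of 0.4 = 0 (operand ≠ 0)
¬s: Gödel ¬ of 0.6 = 0 (operand ≠ 0)
(p → ¬s): 0.4 > 0, so result = 0
((p → ¬s) ∨ r) = max(0, 0.8) = 0.8
(r → p): 0.8 > 0.4, so result = 0.4
(((p → ¬s) ∨ r) → (r → p)): 0.8 > 0.4, so result = 0.4
(¬(r → p) ∨ (((p → ¬s) ∨ r) → (r → p))) = max(0, 0.4) = 0.4
(s ∧ s) = min(0.6, 0.6) = 0.6
¬(s ∧ s): Gödel ¬ of 0.6 = 0 (operand ≠ 0)
((¬(r → p) ∨ (((p → ¬s) ∨ r) → (r → p))) ∨ ¬(s ∧ s)) = max(0.4, 0) = 0.4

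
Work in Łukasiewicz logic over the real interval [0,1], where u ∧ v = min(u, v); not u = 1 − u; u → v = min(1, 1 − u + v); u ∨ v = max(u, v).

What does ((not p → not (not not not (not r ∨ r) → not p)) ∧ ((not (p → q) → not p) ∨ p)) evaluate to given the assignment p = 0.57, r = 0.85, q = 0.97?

not p: Łukasiewicz ¬ gives 1 − 0.57 = 0.43
not r: Łukasiewicz ¬ gives 1 − 0.85 = 0.15
(not r ∨ r) = max(0.15, 0.85) = 0.85
not (not r ∨ r): Łukasiewicz ¬ gives 1 − 0.85 = 0.15
not not (not r ∨ r): Łukasiewicz ¬ gives 1 − 0.15 = 0.85
not not not (not r ∨ r): Łukasiewicz ¬ gives 1 − 0.85 = 0.15
not p: Łukasiewicz ¬ gives 1 − 0.57 = 0.43
(not not not (not r ∨ r) → not p): min(1, 1 − 0.15 + 0.43) = 1
not (not not not (not r ∨ r) → not p): Łukasiewicz ¬ gives 1 − 1 = 0
(not p → not (not not not (not r ∨ r) → not p)): min(1, 1 − 0.43 + 0) = 0.57
(p → q): min(1, 1 − 0.57 + 0.97) = 1
not (p → q): Łukasiewicz ¬ gives 1 − 1 = 0
not p: Łukasiewicz ¬ gives 1 − 0.57 = 0.43
(not (p → q) → not p): min(1, 1 − 0 + 0.43) = 1
((not (p → q) → not p) ∨ p) = max(1, 0.57) = 1
((not p → not (not not not (not r ∨ r) → not p)) ∧ ((not (p → q) → not p) ∨ p)) = min(0.57, 1) = 0.57

0.57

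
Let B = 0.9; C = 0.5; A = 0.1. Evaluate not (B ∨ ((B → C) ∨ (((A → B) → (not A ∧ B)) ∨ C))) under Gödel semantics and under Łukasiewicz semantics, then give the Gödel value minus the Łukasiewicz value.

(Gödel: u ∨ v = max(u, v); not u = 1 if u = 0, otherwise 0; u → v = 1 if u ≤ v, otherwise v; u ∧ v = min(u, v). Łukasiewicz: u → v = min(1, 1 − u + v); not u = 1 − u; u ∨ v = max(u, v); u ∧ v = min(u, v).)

-0.10

Gödel evaluation:
  (B → C): 0.9 > 0.5, so result = 0.5
  (A → B): 0.1 ≤ 0.9, so result = 1
  not A: Gödel ¬ of 0.1 = 0 (operand ≠ 0)
  (not A ∧ B) = min(0, 0.9) = 0
  ((A → B) → (not A ∧ B)): 1 > 0, so result = 0
  (((A → B) → (not A ∧ B)) ∨ C) = max(0, 0.5) = 0.5
  ((B → C) ∨ (((A → B) → (not A ∧ B)) ∨ C)) = max(0.5, 0.5) = 0.5
  (B ∨ ((B → C) ∨ (((A → B) → (not A ∧ B)) ∨ C))) = max(0.9, 0.5) = 0.9
  not (B ∨ ((B → C) ∨ (((A → B) → (not A ∧ B)) ∨ C))): Gödel ¬ of 0.9 = 0 (operand ≠ 0)
  Gödel value = 0
Łukasiewicz evaluation:
  (B → C): min(1, 1 − 0.9 + 0.5) = 0.6
  (A → B): min(1, 1 − 0.1 + 0.9) = 1
  not A: Łukasiewicz ¬ gives 1 − 0.1 = 0.9
  (not A ∧ B) = min(0.9, 0.9) = 0.9
  ((A → B) → (not A ∧ B)): min(1, 1 − 1 + 0.9) = 0.9
  (((A → B) → (not A ∧ B)) ∨ C) = max(0.9, 0.5) = 0.9
  ((B → C) ∨ (((A → B) → (not A ∧ B)) ∨ C)) = max(0.6, 0.9) = 0.9
  (B ∨ ((B → C) ∨ (((A → B) → (not A ∧ B)) ∨ C))) = max(0.9, 0.9) = 0.9
  not (B ∨ ((B → C) ∨ (((A → B) → (not A ∧ B)) ∨ C))): Łukasiewicz ¬ gives 1 − 0.9 = 0.1
  Łukasiewicz value = 0.1
Difference: 0 − 0.1 = -0.10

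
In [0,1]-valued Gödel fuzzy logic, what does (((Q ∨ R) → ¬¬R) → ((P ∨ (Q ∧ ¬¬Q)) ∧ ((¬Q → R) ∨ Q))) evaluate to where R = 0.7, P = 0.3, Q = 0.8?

(Q ∨ R) = max(0.8, 0.7) = 0.8
¬R: Gödel ¬ of 0.7 = 0 (operand ≠ 0)
¬¬R: Gödel ¬ of 0 = 1 (operand is 0)
((Q ∨ R) → ¬¬R): 0.8 ≤ 1, so result = 1
¬Q: Gödel ¬ of 0.8 = 0 (operand ≠ 0)
¬¬Q: Gödel ¬ of 0 = 1 (operand is 0)
(Q ∧ ¬¬Q) = min(0.8, 1) = 0.8
(P ∨ (Q ∧ ¬¬Q)) = max(0.3, 0.8) = 0.8
¬Q: Gödel ¬ of 0.8 = 0 (operand ≠ 0)
(¬Q → R): 0 ≤ 0.7, so result = 1
((¬Q → R) ∨ Q) = max(1, 0.8) = 1
((P ∨ (Q ∧ ¬¬Q)) ∧ ((¬Q → R) ∨ Q)) = min(0.8, 1) = 0.8
(((Q ∨ R) → ¬¬R) → ((P ∨ (Q ∧ ¬¬Q)) ∧ ((¬Q → R) ∨ Q))): 1 > 0.8, so result = 0.8

0.80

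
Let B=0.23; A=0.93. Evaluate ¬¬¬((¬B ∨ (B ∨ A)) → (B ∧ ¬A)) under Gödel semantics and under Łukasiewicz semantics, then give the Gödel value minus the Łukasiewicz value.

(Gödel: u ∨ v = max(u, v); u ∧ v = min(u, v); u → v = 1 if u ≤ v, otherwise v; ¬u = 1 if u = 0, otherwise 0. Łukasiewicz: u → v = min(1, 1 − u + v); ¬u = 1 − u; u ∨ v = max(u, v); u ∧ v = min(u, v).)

0.14

Gödel evaluation:
  ¬B: Gödel ¬ of 0.23 = 0 (operand ≠ 0)
  (B ∨ A) = max(0.23, 0.93) = 0.93
  (¬B ∨ (B ∨ A)) = max(0, 0.93) = 0.93
  ¬A: Gödel ¬ of 0.93 = 0 (operand ≠ 0)
  (B ∧ ¬A) = min(0.23, 0) = 0
  ((¬B ∨ (B ∨ A)) → (B ∧ ¬A)): 0.93 > 0, so result = 0
  ¬((¬B ∨ (B ∨ A)) → (B ∧ ¬A)): Gödel ¬ of 0 = 1 (operand is 0)
  ¬¬((¬B ∨ (B ∨ A)) → (B ∧ ¬A)): Gödel ¬ of 1 = 0 (operand ≠ 0)
  ¬¬¬((¬B ∨ (B ∨ A)) → (B ∧ ¬A)): Gödel ¬ of 0 = 1 (operand is 0)
  Gödel value = 1
Łukasiewicz evaluation:
  ¬B: Łukasiewicz ¬ gives 1 − 0.23 = 0.77
  (B ∨ A) = max(0.23, 0.93) = 0.93
  (¬B ∨ (B ∨ A)) = max(0.77, 0.93) = 0.93
  ¬A: Łukasiewicz ¬ gives 1 − 0.93 = 0.07
  (B ∧ ¬A) = min(0.23, 0.07) = 0.07
  ((¬B ∨ (B ∨ A)) → (B ∧ ¬A)): min(1, 1 − 0.93 + 0.07) = 0.14
  ¬((¬B ∨ (B ∨ A)) → (B ∧ ¬A)): Łukasiewicz ¬ gives 1 − 0.14 = 0.86
  ¬¬((¬B ∨ (B ∨ A)) → (B ∧ ¬A)): Łukasiewicz ¬ gives 1 − 0.86 = 0.14
  ¬¬¬((¬B ∨ (B ∨ A)) → (B ∧ ¬A)): Łukasiewicz ¬ gives 1 − 0.14 = 0.86
  Łukasiewicz value = 0.86
Difference: 1 − 0.86 = 0.14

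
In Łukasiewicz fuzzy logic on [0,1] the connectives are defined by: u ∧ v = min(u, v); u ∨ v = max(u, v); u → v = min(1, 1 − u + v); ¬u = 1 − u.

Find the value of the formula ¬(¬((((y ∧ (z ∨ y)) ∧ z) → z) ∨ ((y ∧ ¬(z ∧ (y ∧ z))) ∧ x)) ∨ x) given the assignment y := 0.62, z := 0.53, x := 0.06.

0.94

(z ∨ y) = max(0.53, 0.62) = 0.62
(y ∧ (z ∨ y)) = min(0.62, 0.62) = 0.62
((y ∧ (z ∨ y)) ∧ z) = min(0.62, 0.53) = 0.53
(((y ∧ (z ∨ y)) ∧ z) → z): min(1, 1 − 0.53 + 0.53) = 1
(y ∧ z) = min(0.62, 0.53) = 0.53
(z ∧ (y ∧ z)) = min(0.53, 0.53) = 0.53
¬(z ∧ (y ∧ z)): Łukasiewicz ¬ gives 1 − 0.53 = 0.47
(y ∧ ¬(z ∧ (y ∧ z))) = min(0.62, 0.47) = 0.47
((y ∧ ¬(z ∧ (y ∧ z))) ∧ x) = min(0.47, 0.06) = 0.06
((((y ∧ (z ∨ y)) ∧ z) → z) ∨ ((y ∧ ¬(z ∧ (y ∧ z))) ∧ x)) = max(1, 0.06) = 1
¬((((y ∧ (z ∨ y)) ∧ z) → z) ∨ ((y ∧ ¬(z ∧ (y ∧ z))) ∧ x)): Łukasiewicz ¬ gives 1 − 1 = 0
(¬((((y ∧ (z ∨ y)) ∧ z) → z) ∨ ((y ∧ ¬(z ∧ (y ∧ z))) ∧ x)) ∨ x) = max(0, 0.06) = 0.06
¬(¬((((y ∧ (z ∨ y)) ∧ z) → z) ∨ ((y ∧ ¬(z ∧ (y ∧ z))) ∧ x)) ∨ x): Łukasiewicz ¬ gives 1 − 0.06 = 0.94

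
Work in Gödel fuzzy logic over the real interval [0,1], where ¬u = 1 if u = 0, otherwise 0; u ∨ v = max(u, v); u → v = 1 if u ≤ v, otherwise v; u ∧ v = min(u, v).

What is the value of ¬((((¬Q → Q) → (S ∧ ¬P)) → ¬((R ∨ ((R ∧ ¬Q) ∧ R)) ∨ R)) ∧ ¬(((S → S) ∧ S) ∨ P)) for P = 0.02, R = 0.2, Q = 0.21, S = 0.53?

¬Q: Gödel ¬ of 0.21 = 0 (operand ≠ 0)
(¬Q → Q): 0 ≤ 0.21, so result = 1
¬P: Gödel ¬ of 0.02 = 0 (operand ≠ 0)
(S ∧ ¬P) = min(0.53, 0) = 0
((¬Q → Q) → (S ∧ ¬P)): 1 > 0, so result = 0
¬Q: Gödel ¬ of 0.21 = 0 (operand ≠ 0)
(R ∧ ¬Q) = min(0.2, 0) = 0
((R ∧ ¬Q) ∧ R) = min(0, 0.2) = 0
(R ∨ ((R ∧ ¬Q) ∧ R)) = max(0.2, 0) = 0.2
((R ∨ ((R ∧ ¬Q) ∧ R)) ∨ R) = max(0.2, 0.2) = 0.2
¬((R ∨ ((R ∧ ¬Q) ∧ R)) ∨ R): Gödel ¬ of 0.2 = 0 (operand ≠ 0)
(((¬Q → Q) → (S ∧ ¬P)) → ¬((R ∨ ((R ∧ ¬Q) ∧ R)) ∨ R)): 0 ≤ 0, so result = 1
(S → S): 0.53 ≤ 0.53, so result = 1
((S → S) ∧ S) = min(1, 0.53) = 0.53
(((S → S) ∧ S) ∨ P) = max(0.53, 0.02) = 0.53
¬(((S → S) ∧ S) ∨ P): Gödel ¬ of 0.53 = 0 (operand ≠ 0)
((((¬Q → Q) → (S ∧ ¬P)) → ¬((R ∨ ((R ∧ ¬Q) ∧ R)) ∨ R)) ∧ ¬(((S → S) ∧ S) ∨ P)) = min(1, 0) = 0
¬((((¬Q → Q) → (S ∧ ¬P)) → ¬((R ∨ ((R ∧ ¬Q) ∧ R)) ∨ R)) ∧ ¬(((S → S) ∧ S) ∨ P)): Gödel ¬ of 0 = 1 (operand is 0)

1.00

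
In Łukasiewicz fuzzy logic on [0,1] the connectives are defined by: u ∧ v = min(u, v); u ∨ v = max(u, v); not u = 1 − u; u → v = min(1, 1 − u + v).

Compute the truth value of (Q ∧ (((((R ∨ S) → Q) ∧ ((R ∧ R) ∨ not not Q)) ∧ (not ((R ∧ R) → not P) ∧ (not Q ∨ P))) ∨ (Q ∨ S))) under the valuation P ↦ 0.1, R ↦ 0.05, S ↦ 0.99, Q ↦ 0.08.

(R ∨ S) = max(0.05, 0.99) = 0.99
((R ∨ S) → Q): min(1, 1 − 0.99 + 0.08) = 0.09
(R ∧ R) = min(0.05, 0.05) = 0.05
not Q: Łukasiewicz ¬ gives 1 − 0.08 = 0.92
not not Q: Łukasiewicz ¬ gives 1 − 0.92 = 0.08
((R ∧ R) ∨ not not Q) = max(0.05, 0.08) = 0.08
(((R ∨ S) → Q) ∧ ((R ∧ R) ∨ not not Q)) = min(0.09, 0.08) = 0.08
(R ∧ R) = min(0.05, 0.05) = 0.05
not P: Łukasiewicz ¬ gives 1 − 0.1 = 0.9
((R ∧ R) → not P): min(1, 1 − 0.05 + 0.9) = 1
not ((R ∧ R) → not P): Łukasiewicz ¬ gives 1 − 1 = 0
not Q: Łukasiewicz ¬ gives 1 − 0.08 = 0.92
(not Q ∨ P) = max(0.92, 0.1) = 0.92
(not ((R ∧ R) → not P) ∧ (not Q ∨ P)) = min(0, 0.92) = 0
((((R ∨ S) → Q) ∧ ((R ∧ R) ∨ not not Q)) ∧ (not ((R ∧ R) → not P) ∧ (not Q ∨ P))) = min(0.08, 0) = 0
(Q ∨ S) = max(0.08, 0.99) = 0.99
(((((R ∨ S) → Q) ∧ ((R ∧ R) ∨ not not Q)) ∧ (not ((R ∧ R) → not P) ∧ (not Q ∨ P))) ∨ (Q ∨ S)) = max(0, 0.99) = 0.99
(Q ∧ (((((R ∨ S) → Q) ∧ ((R ∧ R) ∨ not not Q)) ∧ (not ((R ∧ R) → not P) ∧ (not Q ∨ P))) ∨ (Q ∨ S))) = min(0.08, 0.99) = 0.08

0.08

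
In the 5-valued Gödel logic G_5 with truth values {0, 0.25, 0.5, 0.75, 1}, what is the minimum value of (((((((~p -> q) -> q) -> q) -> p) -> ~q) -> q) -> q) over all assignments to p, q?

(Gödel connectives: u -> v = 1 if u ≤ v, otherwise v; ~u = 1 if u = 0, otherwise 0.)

The minimum is attained at p = 0.25, q = 0.25:
  ~p: Gödel ¬ of 0.25 = 0 (operand ≠ 0)
  (~p -> q): 0 ≤ 0.25, so result = 1
  ((~p -> q) -> q): 1 > 0.25, so result = 0.25
  (((~p -> q) -> q) -> q): 0.25 ≤ 0.25, so result = 1
  ((((~p -> q) -> q) -> q) -> p): 1 > 0.25, so result = 0.25
  ~q: Gödel ¬ of 0.25 = 0 (operand ≠ 0)
  (((((~p -> q) -> q) -> q) -> p) -> ~q): 0.25 > 0, so result = 0
  ((((((~p -> q) -> q) -> q) -> p) -> ~q) -> q): 0 ≤ 0.25, so result = 1
  (((((((~p -> q) -> q) -> q) -> p) -> ~q) -> q) -> q): 1 > 0.25, so result = 0.25
Checking all 25 assignments confirms none give a value below 0.25.

0.25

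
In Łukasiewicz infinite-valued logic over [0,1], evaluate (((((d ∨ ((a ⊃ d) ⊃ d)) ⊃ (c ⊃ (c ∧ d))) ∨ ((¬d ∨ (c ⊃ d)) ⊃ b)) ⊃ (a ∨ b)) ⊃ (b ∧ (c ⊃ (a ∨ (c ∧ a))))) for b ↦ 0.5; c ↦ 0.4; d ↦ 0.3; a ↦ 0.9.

0.60

(a ⊃ d): min(1, 1 − 0.9 + 0.3) = 0.4
((a ⊃ d) ⊃ d): min(1, 1 − 0.4 + 0.3) = 0.9
(d ∨ ((a ⊃ d) ⊃ d)) = max(0.3, 0.9) = 0.9
(c ∧ d) = min(0.4, 0.3) = 0.3
(c ⊃ (c ∧ d)): min(1, 1 − 0.4 + 0.3) = 0.9
((d ∨ ((a ⊃ d) ⊃ d)) ⊃ (c ⊃ (c ∧ d))): min(1, 1 − 0.9 + 0.9) = 1
¬d: Łukasiewicz ¬ gives 1 − 0.3 = 0.7
(c ⊃ d): min(1, 1 − 0.4 + 0.3) = 0.9
(¬d ∨ (c ⊃ d)) = max(0.7, 0.9) = 0.9
((¬d ∨ (c ⊃ d)) ⊃ b): min(1, 1 − 0.9 + 0.5) = 0.6
(((d ∨ ((a ⊃ d) ⊃ d)) ⊃ (c ⊃ (c ∧ d))) ∨ ((¬d ∨ (c ⊃ d)) ⊃ b)) = max(1, 0.6) = 1
(a ∨ b) = max(0.9, 0.5) = 0.9
((((d ∨ ((a ⊃ d) ⊃ d)) ⊃ (c ⊃ (c ∧ d))) ∨ ((¬d ∨ (c ⊃ d)) ⊃ b)) ⊃ (a ∨ b)): min(1, 1 − 1 + 0.9) = 0.9
(c ∧ a) = min(0.4, 0.9) = 0.4
(a ∨ (c ∧ a)) = max(0.9, 0.4) = 0.9
(c ⊃ (a ∨ (c ∧ a))): min(1, 1 − 0.4 + 0.9) = 1
(b ∧ (c ⊃ (a ∨ (c ∧ a)))) = min(0.5, 1) = 0.5
(((((d ∨ ((a ⊃ d) ⊃ d)) ⊃ (c ⊃ (c ∧ d))) ∨ ((¬d ∨ (c ⊃ d)) ⊃ b)) ⊃ (a ∨ b)) ⊃ (b ∧ (c ⊃ (a ∨ (c ∧ a))))): min(1, 1 − 0.9 + 0.5) = 0.6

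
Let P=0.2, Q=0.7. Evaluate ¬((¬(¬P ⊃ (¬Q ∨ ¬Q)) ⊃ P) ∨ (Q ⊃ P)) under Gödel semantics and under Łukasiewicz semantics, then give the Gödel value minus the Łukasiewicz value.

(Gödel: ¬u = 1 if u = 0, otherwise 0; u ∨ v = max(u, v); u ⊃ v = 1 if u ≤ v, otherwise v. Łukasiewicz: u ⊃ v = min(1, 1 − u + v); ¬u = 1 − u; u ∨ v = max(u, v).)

Gödel evaluation:
  ¬P: Gödel ¬ of 0.2 = 0 (operand ≠ 0)
  ¬Q: Gödel ¬ of 0.7 = 0 (operand ≠ 0)
  ¬Q: Gödel ¬ of 0.7 = 0 (operand ≠ 0)
  (¬Q ∨ ¬Q) = max(0, 0) = 0
  (¬P ⊃ (¬Q ∨ ¬Q)): 0 ≤ 0, so result = 1
  ¬(¬P ⊃ (¬Q ∨ ¬Q)): Gödel ¬ of 1 = 0 (operand ≠ 0)
  (¬(¬P ⊃ (¬Q ∨ ¬Q)) ⊃ P): 0 ≤ 0.2, so result = 1
  (Q ⊃ P): 0.7 > 0.2, so result = 0.2
  ((¬(¬P ⊃ (¬Q ∨ ¬Q)) ⊃ P) ∨ (Q ⊃ P)) = max(1, 0.2) = 1
  ¬((¬(¬P ⊃ (¬Q ∨ ¬Q)) ⊃ P) ∨ (Q ⊃ P)): Gödel ¬ of 1 = 0 (operand ≠ 0)
  Gödel value = 0
Łukasiewicz evaluation:
  ¬P: Łukasiewicz ¬ gives 1 − 0.2 = 0.8
  ¬Q: Łukasiewicz ¬ gives 1 − 0.7 = 0.3
  ¬Q: Łukasiewicz ¬ gives 1 − 0.7 = 0.3
  (¬Q ∨ ¬Q) = max(0.3, 0.3) = 0.3
  (¬P ⊃ (¬Q ∨ ¬Q)): min(1, 1 − 0.8 + 0.3) = 0.5
  ¬(¬P ⊃ (¬Q ∨ ¬Q)): Łukasiewicz ¬ gives 1 − 0.5 = 0.5
  (¬(¬P ⊃ (¬Q ∨ ¬Q)) ⊃ P): min(1, 1 − 0.5 + 0.2) = 0.7
  (Q ⊃ P): min(1, 1 − 0.7 + 0.2) = 0.5
  ((¬(¬P ⊃ (¬Q ∨ ¬Q)) ⊃ P) ∨ (Q ⊃ P)) = max(0.7, 0.5) = 0.7
  ¬((¬(¬P ⊃ (¬Q ∨ ¬Q)) ⊃ P) ∨ (Q ⊃ P)): Łukasiewicz ¬ gives 1 − 0.7 = 0.3
  Łukasiewicz value = 0.3
Difference: 0 − 0.3 = -0.30

-0.30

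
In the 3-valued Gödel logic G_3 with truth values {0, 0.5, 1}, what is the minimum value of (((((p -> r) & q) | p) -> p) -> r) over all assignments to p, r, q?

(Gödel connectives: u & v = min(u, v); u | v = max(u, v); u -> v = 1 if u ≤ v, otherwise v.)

0.00

The minimum is attained at p = 0, r = 0, q = 0:
  (p -> r): 0 ≤ 0, so result = 1
  ((p -> r) & q) = min(1, 0) = 0
  (((p -> r) & q) | p) = max(0, 0) = 0
  ((((p -> r) & q) | p) -> p): 0 ≤ 0, so result = 1
  (((((p -> r) & q) | p) -> p) -> r): 1 > 0, so result = 0
Checking all 27 assignments confirms none give a value below 0.00.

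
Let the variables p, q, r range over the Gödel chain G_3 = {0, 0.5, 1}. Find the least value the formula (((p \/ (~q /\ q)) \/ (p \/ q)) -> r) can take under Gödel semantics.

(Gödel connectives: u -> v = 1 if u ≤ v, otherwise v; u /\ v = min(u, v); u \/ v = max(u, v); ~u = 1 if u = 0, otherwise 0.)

The minimum is attained at p = 0, q = 0.5, r = 0:
  ~q: Gödel ¬ of 0.5 = 0 (operand ≠ 0)
  (~q /\ q) = min(0, 0.5) = 0
  (p \/ (~q /\ q)) = max(0, 0) = 0
  (p \/ q) = max(0, 0.5) = 0.5
  ((p \/ (~q /\ q)) \/ (p \/ q)) = max(0, 0.5) = 0.5
  (((p \/ (~q /\ q)) \/ (p \/ q)) -> r): 0.5 > 0, so result = 0
Checking all 27 assignments confirms none give a value below 0.00.

0.00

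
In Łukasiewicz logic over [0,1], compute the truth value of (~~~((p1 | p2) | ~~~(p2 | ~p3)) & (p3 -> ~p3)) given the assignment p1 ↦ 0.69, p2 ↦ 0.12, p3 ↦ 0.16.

(p1 | p2) = max(0.69, 0.12) = 0.69
~p3: Łukasiewicz ¬ gives 1 − 0.16 = 0.84
(p2 | ~p3) = max(0.12, 0.84) = 0.84
~(p2 | ~p3): Łukasiewicz ¬ gives 1 − 0.84 = 0.16
~~(p2 | ~p3): Łukasiewicz ¬ gives 1 − 0.16 = 0.84
~~~(p2 | ~p3): Łukasiewicz ¬ gives 1 − 0.84 = 0.16
((p1 | p2) | ~~~(p2 | ~p3)) = max(0.69, 0.16) = 0.69
~((p1 | p2) | ~~~(p2 | ~p3)): Łukasiewicz ¬ gives 1 − 0.69 = 0.31
~~((p1 | p2) | ~~~(p2 | ~p3)): Łukasiewicz ¬ gives 1 − 0.31 = 0.69
~~~((p1 | p2) | ~~~(p2 | ~p3)): Łukasiewicz ¬ gives 1 − 0.69 = 0.31
~p3: Łukasiewicz ¬ gives 1 − 0.16 = 0.84
(p3 -> ~p3): min(1, 1 − 0.16 + 0.84) = 1
(~~~((p1 | p2) | ~~~(p2 | ~p3)) & (p3 -> ~p3)) = min(0.31, 1) = 0.31

0.31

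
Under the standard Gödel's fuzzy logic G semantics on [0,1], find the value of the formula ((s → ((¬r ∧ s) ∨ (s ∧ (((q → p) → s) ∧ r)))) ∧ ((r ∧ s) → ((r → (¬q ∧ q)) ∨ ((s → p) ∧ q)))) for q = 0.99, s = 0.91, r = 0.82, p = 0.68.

¬r: Gödel ¬ of 0.82 = 0 (operand ≠ 0)
(¬r ∧ s) = min(0, 0.91) = 0
(q → p): 0.99 > 0.68, so result = 0.68
((q → p) → s): 0.68 ≤ 0.91, so result = 1
(((q → p) → s) ∧ r) = min(1, 0.82) = 0.82
(s ∧ (((q → p) → s) ∧ r)) = min(0.91, 0.82) = 0.82
((¬r ∧ s) ∨ (s ∧ (((q → p) → s) ∧ r))) = max(0, 0.82) = 0.82
(s → ((¬r ∧ s) ∨ (s ∧ (((q → p) → s) ∧ r)))): 0.91 > 0.82, so result = 0.82
(r ∧ s) = min(0.82, 0.91) = 0.82
¬q: Gödel ¬ of 0.99 = 0 (operand ≠ 0)
(¬q ∧ q) = min(0, 0.99) = 0
(r → (¬q ∧ q)): 0.82 > 0, so result = 0
(s → p): 0.91 > 0.68, so result = 0.68
((s → p) ∧ q) = min(0.68, 0.99) = 0.68
((r → (¬q ∧ q)) ∨ ((s → p) ∧ q)) = max(0, 0.68) = 0.68
((r ∧ s) → ((r → (¬q ∧ q)) ∨ ((s → p) ∧ q))): 0.82 > 0.68, so result = 0.68
((s → ((¬r ∧ s) ∨ (s ∧ (((q → p) → s) ∧ r)))) ∧ ((r ∧ s) → ((r → (¬q ∧ q)) ∨ ((s → p) ∧ q)))) = min(0.82, 0.68) = 0.68

0.68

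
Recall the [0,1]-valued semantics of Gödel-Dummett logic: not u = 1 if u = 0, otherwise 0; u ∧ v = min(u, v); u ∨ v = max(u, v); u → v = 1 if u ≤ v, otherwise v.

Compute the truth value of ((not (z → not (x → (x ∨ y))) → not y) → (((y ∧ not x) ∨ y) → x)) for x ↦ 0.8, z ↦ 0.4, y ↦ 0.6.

(x ∨ y) = max(0.8, 0.6) = 0.8
(x → (x ∨ y)): 0.8 ≤ 0.8, so result = 1
not (x → (x ∨ y)): Gödel ¬ of 1 = 0 (operand ≠ 0)
(z → not (x → (x ∨ y))): 0.4 > 0, so result = 0
not (z → not (x → (x ∨ y))): Gödel ¬ of 0 = 1 (operand is 0)
not y: Gödel ¬ of 0.6 = 0 (operand ≠ 0)
(not (z → not (x → (x ∨ y))) → not y): 1 > 0, so result = 0
not x: Gödel ¬ of 0.8 = 0 (operand ≠ 0)
(y ∧ not x) = min(0.6, 0) = 0
((y ∧ not x) ∨ y) = max(0, 0.6) = 0.6
(((y ∧ not x) ∨ y) → x): 0.6 ≤ 0.8, so result = 1
((not (z → not (x → (x ∨ y))) → not y) → (((y ∧ not x) ∨ y) → x)): 0 ≤ 1, so result = 1

1.00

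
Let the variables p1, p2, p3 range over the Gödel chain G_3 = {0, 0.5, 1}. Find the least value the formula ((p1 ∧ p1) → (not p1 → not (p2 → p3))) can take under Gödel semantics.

Every assignment gives 1. For instance at p1 = 0, p2 = 0, p3 = 0:
  (p1 ∧ p1) = min(0, 0) = 0
  not p1: Gödel ¬ of 0 = 1 (operand is 0)
  (p2 → p3): 0 ≤ 0, so result = 1
  not (p2 → p3): Gödel ¬ of 1 = 0 (operand ≠ 0)
  (not p1 → not (p2 → p3)): 1 > 0, so result = 0
  ((p1 ∧ p1) → (not p1 → not (p2 → p3))): 0 ≤ 0, so result = 1
All 27 assignments give value 1 — the formula is a G_3-tautology.

1.00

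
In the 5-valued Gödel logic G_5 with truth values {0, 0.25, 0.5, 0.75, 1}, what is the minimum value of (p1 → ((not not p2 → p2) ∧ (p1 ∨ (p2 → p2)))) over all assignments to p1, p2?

0.25

The minimum is attained at p1 = 0.5, p2 = 0.25:
  not p2: Gödel ¬ of 0.25 = 0 (operand ≠ 0)
  not not p2: Gödel ¬ of 0 = 1 (operand is 0)
  (not not p2 → p2): 1 > 0.25, so result = 0.25
  (p2 → p2): 0.25 ≤ 0.25, so result = 1
  (p1 ∨ (p2 → p2)) = max(0.5, 1) = 1
  ((not not p2 → p2) ∧ (p1 ∨ (p2 → p2))) = min(0.25, 1) = 0.25
  (p1 → ((not not p2 → p2) ∧ (p1 ∨ (p2 → p2)))): 0.5 > 0.25, so result = 0.25
Checking all 25 assignments confirms none give a value below 0.25.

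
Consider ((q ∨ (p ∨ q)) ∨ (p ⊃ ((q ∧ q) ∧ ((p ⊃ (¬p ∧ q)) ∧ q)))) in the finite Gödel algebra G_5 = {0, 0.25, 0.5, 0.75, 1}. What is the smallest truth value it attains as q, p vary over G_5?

The minimum is attained at q = 0, p = 0.25:
  (p ∨ q) = max(0.25, 0) = 0.25
  (q ∨ (p ∨ q)) = max(0, 0.25) = 0.25
  (q ∧ q) = min(0, 0) = 0
  ¬p: Gödel ¬ of 0.25 = 0 (operand ≠ 0)
  (¬p ∧ q) = min(0, 0) = 0
  (p ⊃ (¬p ∧ q)): 0.25 > 0, so result = 0
  ((p ⊃ (¬p ∧ q)) ∧ q) = min(0, 0) = 0
  ((q ∧ q) ∧ ((p ⊃ (¬p ∧ q)) ∧ q)) = min(0, 0) = 0
  (p ⊃ ((q ∧ q) ∧ ((p ⊃ (¬p ∧ q)) ∧ q))): 0.25 > 0, so result = 0
  ((q ∨ (p ∨ q)) ∨ (p ⊃ ((q ∧ q) ∧ ((p ⊃ (¬p ∧ q)) ∧ q)))) = max(0.25, 0) = 0.25
Checking all 25 assignments confirms none give a value below 0.25.

0.25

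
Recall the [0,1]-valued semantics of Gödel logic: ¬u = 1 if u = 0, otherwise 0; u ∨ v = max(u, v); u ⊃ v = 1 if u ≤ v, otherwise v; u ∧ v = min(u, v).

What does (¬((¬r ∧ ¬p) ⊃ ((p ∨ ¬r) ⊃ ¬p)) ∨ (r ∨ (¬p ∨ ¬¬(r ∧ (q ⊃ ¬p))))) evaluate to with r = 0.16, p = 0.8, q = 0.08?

¬r: Gödel ¬ of 0.16 = 0 (operand ≠ 0)
¬p: Gödel ¬ of 0.8 = 0 (operand ≠ 0)
(¬r ∧ ¬p) = min(0, 0) = 0
¬r: Gödel ¬ of 0.16 = 0 (operand ≠ 0)
(p ∨ ¬r) = max(0.8, 0) = 0.8
¬p: Gödel ¬ of 0.8 = 0 (operand ≠ 0)
((p ∨ ¬r) ⊃ ¬p): 0.8 > 0, so result = 0
((¬r ∧ ¬p) ⊃ ((p ∨ ¬r) ⊃ ¬p)): 0 ≤ 0, so result = 1
¬((¬r ∧ ¬p) ⊃ ((p ∨ ¬r) ⊃ ¬p)): Gödel ¬ of 1 = 0 (operand ≠ 0)
¬p: Gödel ¬ of 0.8 = 0 (operand ≠ 0)
¬p: Gödel ¬ of 0.8 = 0 (operand ≠ 0)
(q ⊃ ¬p): 0.08 > 0, so result = 0
(r ∧ (q ⊃ ¬p)) = min(0.16, 0) = 0
¬(r ∧ (q ⊃ ¬p)): Gödel ¬ of 0 = 1 (operand is 0)
¬¬(r ∧ (q ⊃ ¬p)): Gödel ¬ of 1 = 0 (operand ≠ 0)
(¬p ∨ ¬¬(r ∧ (q ⊃ ¬p))) = max(0, 0) = 0
(r ∨ (¬p ∨ ¬¬(r ∧ (q ⊃ ¬p)))) = max(0.16, 0) = 0.16
(¬((¬r ∧ ¬p) ⊃ ((p ∨ ¬r) ⊃ ¬p)) ∨ (r ∨ (¬p ∨ ¬¬(r ∧ (q ⊃ ¬p))))) = max(0, 0.16) = 0.16

0.16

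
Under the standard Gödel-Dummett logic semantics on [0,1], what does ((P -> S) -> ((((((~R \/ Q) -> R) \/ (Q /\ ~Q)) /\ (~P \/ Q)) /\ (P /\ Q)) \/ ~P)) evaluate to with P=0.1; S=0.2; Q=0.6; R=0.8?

(P -> S): 0.1 ≤ 0.2, so result = 1
~R: Gödel ¬ of 0.8 = 0 (operand ≠ 0)
(~R \/ Q) = max(0, 0.6) = 0.6
((~R \/ Q) -> R): 0.6 ≤ 0.8, so result = 1
~Q: Gödel ¬ of 0.6 = 0 (operand ≠ 0)
(Q /\ ~Q) = min(0.6, 0) = 0
(((~R \/ Q) -> R) \/ (Q /\ ~Q)) = max(1, 0) = 1
~P: Gödel ¬ of 0.1 = 0 (operand ≠ 0)
(~P \/ Q) = max(0, 0.6) = 0.6
((((~R \/ Q) -> R) \/ (Q /\ ~Q)) /\ (~P \/ Q)) = min(1, 0.6) = 0.6
(P /\ Q) = min(0.1, 0.6) = 0.1
(((((~R \/ Q) -> R) \/ (Q /\ ~Q)) /\ (~P \/ Q)) /\ (P /\ Q)) = min(0.6, 0.1) = 0.1
~P: Gödel ¬ of 0.1 = 0 (operand ≠ 0)
((((((~R \/ Q) -> R) \/ (Q /\ ~Q)) /\ (~P \/ Q)) /\ (P /\ Q)) \/ ~P) = max(0.1, 0) = 0.1
((P -> S) -> ((((((~R \/ Q) -> R) \/ (Q /\ ~Q)) /\ (~P \/ Q)) /\ (P /\ Q)) \/ ~P)): 1 > 0.1, so result = 0.1

0.10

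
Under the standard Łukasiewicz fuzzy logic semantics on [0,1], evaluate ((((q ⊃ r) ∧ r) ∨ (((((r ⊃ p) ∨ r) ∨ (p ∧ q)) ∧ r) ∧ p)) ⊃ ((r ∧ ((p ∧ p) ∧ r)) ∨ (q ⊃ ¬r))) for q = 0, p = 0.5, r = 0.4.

1.00

(q ⊃ r): min(1, 1 − 0 + 0.4) = 1
((q ⊃ r) ∧ r) = min(1, 0.4) = 0.4
(r ⊃ p): min(1, 1 − 0.4 + 0.5) = 1
((r ⊃ p) ∨ r) = max(1, 0.4) = 1
(p ∧ q) = min(0.5, 0) = 0
(((r ⊃ p) ∨ r) ∨ (p ∧ q)) = max(1, 0) = 1
((((r ⊃ p) ∨ r) ∨ (p ∧ q)) ∧ r) = min(1, 0.4) = 0.4
(((((r ⊃ p) ∨ r) ∨ (p ∧ q)) ∧ r) ∧ p) = min(0.4, 0.5) = 0.4
(((q ⊃ r) ∧ r) ∨ (((((r ⊃ p) ∨ r) ∨ (p ∧ q)) ∧ r) ∧ p)) = max(0.4, 0.4) = 0.4
(p ∧ p) = min(0.5, 0.5) = 0.5
((p ∧ p) ∧ r) = min(0.5, 0.4) = 0.4
(r ∧ ((p ∧ p) ∧ r)) = min(0.4, 0.4) = 0.4
¬r: Łukasiewicz ¬ gives 1 − 0.4 = 0.6
(q ⊃ ¬r): min(1, 1 − 0 + 0.6) = 1
((r ∧ ((p ∧ p) ∧ r)) ∨ (q ⊃ ¬r)) = max(0.4, 1) = 1
((((q ⊃ r) ∧ r) ∨ (((((r ⊃ p) ∨ r) ∨ (p ∧ q)) ∧ r) ∧ p)) ⊃ ((r ∧ ((p ∧ p) ∧ r)) ∨ (q ⊃ ¬r))): min(1, 1 − 0.4 + 1) = 1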